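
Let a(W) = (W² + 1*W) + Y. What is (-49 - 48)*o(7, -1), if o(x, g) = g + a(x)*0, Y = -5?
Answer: 97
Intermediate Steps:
a(W) = -5 + W + W² (a(W) = (W² + 1*W) - 5 = (W² + W) - 5 = (W + W²) - 5 = -5 + W + W²)
o(x, g) = g (o(x, g) = g + (-5 + x + x²)*0 = g + 0 = g)
(-49 - 48)*o(7, -1) = (-49 - 48)*(-1) = -97*(-1) = 97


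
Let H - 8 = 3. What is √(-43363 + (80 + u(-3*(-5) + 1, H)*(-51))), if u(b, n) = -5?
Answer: 2*I*√10757 ≈ 207.43*I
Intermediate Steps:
H = 11 (H = 8 + 3 = 11)
√(-43363 + (80 + u(-3*(-5) + 1, H)*(-51))) = √(-43363 + (80 - 5*(-51))) = √(-43363 + (80 + 255)) = √(-43363 + 335) = √(-43028) = 2*I*√10757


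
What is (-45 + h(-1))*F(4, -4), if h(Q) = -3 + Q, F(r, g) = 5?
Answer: -245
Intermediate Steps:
(-45 + h(-1))*F(4, -4) = (-45 + (-3 - 1))*5 = (-45 - 4)*5 = -49*5 = -245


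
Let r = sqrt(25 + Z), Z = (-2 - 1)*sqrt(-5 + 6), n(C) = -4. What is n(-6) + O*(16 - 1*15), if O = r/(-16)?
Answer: -4 - sqrt(22)/16 ≈ -4.2932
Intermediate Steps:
Z = -3 (Z = -3*sqrt(1) = -3*1 = -3)
r = sqrt(22) (r = sqrt(25 - 3) = sqrt(22) ≈ 4.6904)
O = -sqrt(22)/16 (O = sqrt(22)/(-16) = sqrt(22)*(-1/16) = -sqrt(22)/16 ≈ -0.29315)
n(-6) + O*(16 - 1*15) = -4 + (-sqrt(22)/16)*(16 - 1*15) = -4 + (-sqrt(22)/16)*(16 - 15) = -4 - sqrt(22)/16*1 = -4 - sqrt(22)/16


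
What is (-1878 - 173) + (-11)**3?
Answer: -3382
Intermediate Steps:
(-1878 - 173) + (-11)**3 = -2051 - 1331 = -3382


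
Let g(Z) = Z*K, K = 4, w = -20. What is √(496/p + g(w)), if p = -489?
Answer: 8*I*√302691/489 ≈ 9.0008*I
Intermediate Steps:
g(Z) = 4*Z (g(Z) = Z*4 = 4*Z)
√(496/p + g(w)) = √(496/(-489) + 4*(-20)) = √(496*(-1/489) - 80) = √(-496/489 - 80) = √(-39616/489) = 8*I*√302691/489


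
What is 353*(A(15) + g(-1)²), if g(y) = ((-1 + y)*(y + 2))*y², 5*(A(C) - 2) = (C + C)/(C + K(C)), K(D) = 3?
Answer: 6707/3 ≈ 2235.7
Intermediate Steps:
A(C) = 2 + 2*C/(5*(3 + C)) (A(C) = 2 + ((C + C)/(C + 3))/5 = 2 + ((2*C)/(3 + C))/5 = 2 + (2*C/(3 + C))/5 = 2 + 2*C/(5*(3 + C)))
g(y) = y²*(-1 + y)*(2 + y) (g(y) = ((-1 + y)*(2 + y))*y² = y²*(-1 + y)*(2 + y))
353*(A(15) + g(-1)²) = 353*(6*(5 + 2*15)/(5*(3 + 15)) + ((-1)²*(-2 - 1 + (-1)²))²) = 353*((6/5)*(5 + 30)/18 + (1*(-2 - 1 + 1))²) = 353*((6/5)*(1/18)*35 + (1*(-2))²) = 353*(7/3 + (-2)²) = 353*(7/3 + 4) = 353*(19/3) = 6707/3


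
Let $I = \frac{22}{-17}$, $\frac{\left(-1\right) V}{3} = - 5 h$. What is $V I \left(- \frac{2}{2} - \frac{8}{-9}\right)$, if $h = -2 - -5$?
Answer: $\frac{110}{17} \approx 6.4706$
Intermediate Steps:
$h = 3$ ($h = -2 + 5 = 3$)
$V = 45$ ($V = - 3 \left(\left(-5\right) 3\right) = \left(-3\right) \left(-15\right) = 45$)
$I = - \frac{22}{17}$ ($I = 22 \left(- \frac{1}{17}\right) = - \frac{22}{17} \approx -1.2941$)
$V I \left(- \frac{2}{2} - \frac{8}{-9}\right) = 45 \left(- \frac{22}{17}\right) \left(- \frac{2}{2} - \frac{8}{-9}\right) = - \frac{990 \left(\left(-2\right) \frac{1}{2} - - \frac{8}{9}\right)}{17} = - \frac{990 \left(-1 + \frac{8}{9}\right)}{17} = \left(- \frac{990}{17}\right) \left(- \frac{1}{9}\right) = \frac{110}{17}$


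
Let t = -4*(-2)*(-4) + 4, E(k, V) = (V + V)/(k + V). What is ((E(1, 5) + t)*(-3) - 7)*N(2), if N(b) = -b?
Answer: -144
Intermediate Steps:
E(k, V) = 2*V/(V + k) (E(k, V) = (2*V)/(V + k) = 2*V/(V + k))
t = -28 (t = 8*(-4) + 4 = -32 + 4 = -28)
((E(1, 5) + t)*(-3) - 7)*N(2) = ((2*5/(5 + 1) - 28)*(-3) - 7)*(-1*2) = ((2*5/6 - 28)*(-3) - 7)*(-2) = ((2*5*(⅙) - 28)*(-3) - 7)*(-2) = ((5/3 - 28)*(-3) - 7)*(-2) = (-79/3*(-3) - 7)*(-2) = (79 - 7)*(-2) = 72*(-2) = -144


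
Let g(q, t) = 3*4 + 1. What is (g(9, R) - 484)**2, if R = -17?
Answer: 221841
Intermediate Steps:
g(q, t) = 13 (g(q, t) = 12 + 1 = 13)
(g(9, R) - 484)**2 = (13 - 484)**2 = (-471)**2 = 221841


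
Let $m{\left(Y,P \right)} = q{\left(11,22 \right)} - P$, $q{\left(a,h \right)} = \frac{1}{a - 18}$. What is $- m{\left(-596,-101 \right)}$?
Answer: $- \frac{706}{7} \approx -100.86$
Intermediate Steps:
$q{\left(a,h \right)} = \frac{1}{-18 + a}$
$m{\left(Y,P \right)} = - \frac{1}{7} - P$ ($m{\left(Y,P \right)} = \frac{1}{-18 + 11} - P = \frac{1}{-7} - P = - \frac{1}{7} - P$)
$- m{\left(-596,-101 \right)} = - (- \frac{1}{7} - -101) = - (- \frac{1}{7} + 101) = \left(-1\right) \frac{706}{7} = - \frac{706}{7}$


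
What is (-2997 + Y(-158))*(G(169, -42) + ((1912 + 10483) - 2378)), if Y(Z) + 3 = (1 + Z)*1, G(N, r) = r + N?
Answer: -32024608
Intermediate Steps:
G(N, r) = N + r
Y(Z) = -2 + Z (Y(Z) = -3 + (1 + Z)*1 = -3 + (1 + Z) = -2 + Z)
(-2997 + Y(-158))*(G(169, -42) + ((1912 + 10483) - 2378)) = (-2997 + (-2 - 158))*((169 - 42) + ((1912 + 10483) - 2378)) = (-2997 - 160)*(127 + (12395 - 2378)) = -3157*(127 + 10017) = -3157*10144 = -32024608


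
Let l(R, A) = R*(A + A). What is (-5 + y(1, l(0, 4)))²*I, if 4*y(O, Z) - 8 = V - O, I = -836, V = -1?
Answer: -10241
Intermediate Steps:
l(R, A) = 2*A*R (l(R, A) = R*(2*A) = 2*A*R)
y(O, Z) = 7/4 - O/4 (y(O, Z) = 2 + (-1 - O)/4 = 2 + (-¼ - O/4) = 7/4 - O/4)
(-5 + y(1, l(0, 4)))²*I = (-5 + (7/4 - ¼*1))²*(-836) = (-5 + (7/4 - ¼))²*(-836) = (-5 + 3/2)²*(-836) = (-7/2)²*(-836) = (49/4)*(-836) = -10241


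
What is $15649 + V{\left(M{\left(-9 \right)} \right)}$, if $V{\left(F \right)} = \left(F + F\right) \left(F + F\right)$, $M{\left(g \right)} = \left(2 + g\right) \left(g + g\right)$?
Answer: $79153$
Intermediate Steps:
$M{\left(g \right)} = 2 g \left(2 + g\right)$ ($M{\left(g \right)} = \left(2 + g\right) 2 g = 2 g \left(2 + g\right)$)
$V{\left(F \right)} = 4 F^{2}$ ($V{\left(F \right)} = 2 F 2 F = 4 F^{2}$)
$15649 + V{\left(M{\left(-9 \right)} \right)} = 15649 + 4 \left(2 \left(-9\right) \left(2 - 9\right)\right)^{2} = 15649 + 4 \left(2 \left(-9\right) \left(-7\right)\right)^{2} = 15649 + 4 \cdot 126^{2} = 15649 + 4 \cdot 15876 = 15649 + 63504 = 79153$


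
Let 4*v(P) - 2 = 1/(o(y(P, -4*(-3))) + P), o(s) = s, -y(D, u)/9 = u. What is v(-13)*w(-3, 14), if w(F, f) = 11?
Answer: 241/44 ≈ 5.4773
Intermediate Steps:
y(D, u) = -9*u
v(P) = 1/2 + 1/(4*(-108 + P)) (v(P) = 1/2 + 1/(4*(-(-36)*(-3) + P)) = 1/2 + 1/(4*(-9*12 + P)) = 1/2 + 1/(4*(-108 + P)))
v(-13)*w(-3, 14) = ((-215 + 2*(-13))/(4*(-108 - 13)))*11 = ((1/4)*(-215 - 26)/(-121))*11 = ((1/4)*(-1/121)*(-241))*11 = (241/484)*11 = 241/44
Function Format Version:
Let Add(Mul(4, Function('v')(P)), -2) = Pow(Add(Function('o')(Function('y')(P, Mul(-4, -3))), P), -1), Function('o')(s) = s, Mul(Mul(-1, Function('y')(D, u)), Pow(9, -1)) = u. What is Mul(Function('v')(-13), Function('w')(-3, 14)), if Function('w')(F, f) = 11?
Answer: Rational(241, 44) ≈ 5.4773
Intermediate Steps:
Function('y')(D, u) = Mul(-9, u)
Function('v')(P) = Add(Rational(1, 2), Mul(Rational(1, 4), Pow(Add(-108, P), -1))) (Function('v')(P) = Add(Rational(1, 2), Mul(Rational(1, 4), Pow(Add(Mul(-9, Mul(-4, -3)), P), -1))) = Add(Rational(1, 2), Mul(Rational(1, 4), Pow(Add(Mul(-9, 12), P), -1))) = Add(Rational(1, 2), Mul(Rational(1, 4), Pow(Add(-108, P), -1))))
Mul(Function('v')(-13), Function('w')(-3, 14)) = Mul(Mul(Rational(1, 4), Pow(Add(-108, -13), -1), Add(-215, Mul(2, -13))), 11) = Mul(Mul(Rational(1, 4), Pow(-121, -1), Add(-215, -26)), 11) = Mul(Mul(Rational(1, 4), Rational(-1, 121), -241), 11) = Mul(Rational(241, 484), 11) = Rational(241, 44)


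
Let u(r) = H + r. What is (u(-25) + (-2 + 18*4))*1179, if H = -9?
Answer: 42444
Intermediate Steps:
u(r) = -9 + r
(u(-25) + (-2 + 18*4))*1179 = ((-9 - 25) + (-2 + 18*4))*1179 = (-34 + (-2 + 72))*1179 = (-34 + 70)*1179 = 36*1179 = 42444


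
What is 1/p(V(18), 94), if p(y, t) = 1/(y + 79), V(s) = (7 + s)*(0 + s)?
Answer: 529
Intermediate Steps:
V(s) = s*(7 + s) (V(s) = (7 + s)*s = s*(7 + s))
p(y, t) = 1/(79 + y)
1/p(V(18), 94) = 1/(1/(79 + 18*(7 + 18))) = 1/(1/(79 + 18*25)) = 1/(1/(79 + 450)) = 1/(1/529) = 529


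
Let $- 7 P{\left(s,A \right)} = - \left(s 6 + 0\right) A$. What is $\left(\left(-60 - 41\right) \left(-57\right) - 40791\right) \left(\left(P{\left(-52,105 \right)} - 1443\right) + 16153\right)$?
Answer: $-351391020$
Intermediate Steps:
$P{\left(s,A \right)} = \frac{6 A s}{7}$ ($P{\left(s,A \right)} = - \frac{\left(-1\right) \left(s 6 + 0\right) A}{7} = - \frac{\left(-1\right) \left(6 s + 0\right) A}{7} = - \frac{\left(-1\right) 6 s A}{7} = - \frac{\left(-1\right) 6 A s}{7} = - \frac{\left(-6\right) A s}{7} = \frac{6 A s}{7}$)
$\left(\left(-60 - 41\right) \left(-57\right) - 40791\right) \left(\left(P{\left(-52,105 \right)} - 1443\right) + 16153\right) = \left(\left(-60 - 41\right) \left(-57\right) - 40791\right) \left(\left(\frac{6}{7} \cdot 105 \left(-52\right) - 1443\right) + 16153\right) = \left(\left(-101\right) \left(-57\right) - 40791\right) \left(\left(-4680 - 1443\right) + 16153\right) = \left(5757 - 40791\right) \left(-6123 + 16153\right) = \left(-35034\right) 10030 = -351391020$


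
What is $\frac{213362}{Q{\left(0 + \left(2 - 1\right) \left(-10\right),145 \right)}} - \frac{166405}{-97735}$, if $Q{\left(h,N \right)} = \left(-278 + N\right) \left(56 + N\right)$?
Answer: $- \frac{3280886041}{522549951} \approx -6.2786$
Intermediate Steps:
$\frac{213362}{Q{\left(0 + \left(2 - 1\right) \left(-10\right),145 \right)}} - \frac{166405}{-97735} = \frac{213362}{-15568 + 145^{2} - 32190} - \frac{166405}{-97735} = \frac{213362}{-15568 + 21025 - 32190} - - \frac{33281}{19547} = \frac{213362}{-26733} + \frac{33281}{19547} = 213362 \left(- \frac{1}{26733}\right) + \frac{33281}{19547} = - \frac{213362}{26733} + \frac{33281}{19547} = - \frac{3280886041}{522549951}$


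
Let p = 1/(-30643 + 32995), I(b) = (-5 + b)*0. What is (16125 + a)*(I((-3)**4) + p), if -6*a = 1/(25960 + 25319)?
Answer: 4961243249/723649248 ≈ 6.8559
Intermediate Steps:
I(b) = 0
p = 1/2352 ≈ 0.00042517
a = -1/307674 (a = -1/(6*(25960 + 25319)) = -1/6/51279 = -1/6*1/51279 = -1/307674 ≈ -3.2502e-6)
(16125 + a)*(I((-3)**4) + p) = (16125 - 1/307674)*(0 + 1/2352) = (4961243249/307674)*(1/2352) = 4961243249/723649248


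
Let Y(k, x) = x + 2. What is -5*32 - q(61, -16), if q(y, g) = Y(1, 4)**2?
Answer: -196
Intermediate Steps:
Y(k, x) = 2 + x
q(y, g) = 36 (q(y, g) = (2 + 4)**2 = 6**2 = 36)
-5*32 - q(61, -16) = -5*32 - 1*36 = -160 - 36 = -196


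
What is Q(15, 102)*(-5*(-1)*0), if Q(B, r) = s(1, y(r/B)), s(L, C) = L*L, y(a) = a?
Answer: 0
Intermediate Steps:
s(L, C) = L²
Q(B, r) = 1 (Q(B, r) = 1² = 1)
Q(15, 102)*(-5*(-1)*0) = 1*(-5*(-1)*0) = 1*(5*0) = 1*0 = 0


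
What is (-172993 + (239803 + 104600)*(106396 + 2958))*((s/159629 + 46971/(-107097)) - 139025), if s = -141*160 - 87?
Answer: -29837481674844858277562989/5698595671 ≈ -5.2359e+15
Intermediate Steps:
s = -22647 (s = -22560 - 87 = -22647)
(-172993 + (239803 + 104600)*(106396 + 2958))*((s/159629 + 46971/(-107097)) - 139025) = (-172993 + (239803 + 104600)*(106396 + 2958))*((-22647/159629 + 46971/(-107097)) - 139025) = (-172993 + 344403*109354)*((-22647*1/159629 + 46971*(-1/107097)) - 139025) = (-172993 + 37661845662)*((-22647/159629 - 15657/35699) - 139025) = 37661672669*(-3307786506/5698595671 - 139025) = 37661672669*(-792250570947281/5698595671) = -29837481674844858277562989/5698595671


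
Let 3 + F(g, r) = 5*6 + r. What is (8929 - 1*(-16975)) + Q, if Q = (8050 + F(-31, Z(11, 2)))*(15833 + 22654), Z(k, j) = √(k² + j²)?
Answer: 310885403 + 192435*√5 ≈ 3.1132e+8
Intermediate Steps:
Z(k, j) = √(j² + k²)
F(g, r) = 27 + r (F(g, r) = -3 + (5*6 + r) = -3 + (30 + r) = 27 + r)
Q = 310859499 + 192435*√5 (Q = (8050 + (27 + √(2² + 11²)))*(15833 + 22654) = (8050 + (27 + √(4 + 121)))*38487 = (8050 + (27 + √125))*38487 = (8050 + (27 + 5*√5))*38487 = (8077 + 5*√5)*38487 = 310859499 + 192435*√5 ≈ 3.1129e+8)
(8929 - 1*(-16975)) + Q = (8929 - 1*(-16975)) + (310859499 + 192435*√5) = (8929 + 16975) + (310859499 + 192435*√5) = 25904 + (310859499 + 192435*√5) = 310885403 + 192435*√5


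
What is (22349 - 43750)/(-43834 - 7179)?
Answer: 21401/51013 ≈ 0.41952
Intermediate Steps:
(22349 - 43750)/(-43834 - 7179) = -21401/(-51013) = -21401*(-1/51013) = 21401/51013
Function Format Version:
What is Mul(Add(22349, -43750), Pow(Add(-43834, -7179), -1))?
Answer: Rational(21401, 51013) ≈ 0.41952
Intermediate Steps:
Mul(Add(22349, -43750), Pow(Add(-43834, -7179), -1)) = Mul(-21401, Pow(-51013, -1)) = Mul(-21401, Rational(-1, 51013)) = Rational(21401, 51013)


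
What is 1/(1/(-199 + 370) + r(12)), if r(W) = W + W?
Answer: 171/4105 ≈ 0.041656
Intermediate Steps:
r(W) = 2*W
1/(1/(-199 + 370) + r(12)) = 1/(1/(-199 + 370) + 2*12) = 1/(1/171 + 24) = 1/(4105/171) = 171/4105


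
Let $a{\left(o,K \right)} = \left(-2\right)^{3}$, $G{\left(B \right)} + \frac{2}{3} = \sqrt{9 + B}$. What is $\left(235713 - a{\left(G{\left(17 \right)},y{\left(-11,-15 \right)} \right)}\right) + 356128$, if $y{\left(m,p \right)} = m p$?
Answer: $591849$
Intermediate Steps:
$G{\left(B \right)} = - \frac{2}{3} + \sqrt{9 + B}$
$a{\left(o,K \right)} = -8$
$\left(235713 - a{\left(G{\left(17 \right)},y{\left(-11,-15 \right)} \right)}\right) + 356128 = \left(235713 - -8\right) + 356128 = \left(235713 + 8\right) + 356128 = 235721 + 356128 = 591849$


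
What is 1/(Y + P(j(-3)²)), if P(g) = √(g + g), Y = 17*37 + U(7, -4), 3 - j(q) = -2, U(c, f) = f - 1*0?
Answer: 25/15623 - √2/78115 ≈ 0.0015821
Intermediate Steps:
U(c, f) = f (U(c, f) = f + 0 = f)
j(q) = 5 (j(q) = 3 - 1*(-2) = 3 + 2 = 5)
Y = 625 (Y = 17*37 - 4 = 629 - 4 = 625)
P(g) = √2*√g (P(g) = √(2*g) = √2*√g)
1/(Y + P(j(-3)²)) = 1/(625 + √2*√(5²)) = 1/(625 + √2*√25) = 1/(625 + √2*5) = 1/(625 + 5*√2)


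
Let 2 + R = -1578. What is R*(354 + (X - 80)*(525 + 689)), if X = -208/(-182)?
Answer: 1054887000/7 ≈ 1.5070e+8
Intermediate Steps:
R = -1580 (R = -2 - 1578 = -1580)
X = 8/7 (X = -208*(-1/182) = 8/7 ≈ 1.1429)
R*(354 + (X - 80)*(525 + 689)) = -1580*(354 + (8/7 - 80)*(525 + 689)) = -1580*(354 - 552/7*1214) = -1580*(354 - 670128/7) = -1580*(-667650/7) = 1054887000/7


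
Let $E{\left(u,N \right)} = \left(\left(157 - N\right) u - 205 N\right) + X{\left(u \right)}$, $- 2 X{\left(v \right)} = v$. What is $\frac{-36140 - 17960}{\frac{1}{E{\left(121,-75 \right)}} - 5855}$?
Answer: $\frac{4694419300}{508055913} \approx 9.24$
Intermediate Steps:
$X{\left(v \right)} = - \frac{v}{2}$
$E{\left(u,N \right)} = - 205 N - \frac{u}{2} + u \left(157 - N\right)$ ($E{\left(u,N \right)} = \left(\left(157 - N\right) u - 205 N\right) - \frac{u}{2} = \left(u \left(157 - N\right) - 205 N\right) - \frac{u}{2} = \left(- 205 N + u \left(157 - N\right)\right) - \frac{u}{2} = - 205 N - \frac{u}{2} + u \left(157 - N\right)$)
$\frac{-36140 - 17960}{\frac{1}{E{\left(121,-75 \right)}} - 5855} = \frac{-36140 - 17960}{\frac{1}{\left(-205\right) \left(-75\right) + \frac{313}{2} \cdot 121 - \left(-75\right) 121} - 5855} = - \frac{54100}{\frac{1}{15375 + \frac{37873}{2} + 9075} - 5855} = - \frac{54100}{\frac{1}{\frac{86773}{2}} - 5855} = - \frac{54100}{\frac{2}{86773} - 5855} = - \frac{54100}{- \frac{508055913}{86773}} = \left(-54100\right) \left(- \frac{86773}{508055913}\right) = \frac{4694419300}{508055913}$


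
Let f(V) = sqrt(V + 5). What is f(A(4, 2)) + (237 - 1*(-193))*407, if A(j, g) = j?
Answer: 175013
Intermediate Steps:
f(V) = sqrt(5 + V)
f(A(4, 2)) + (237 - 1*(-193))*407 = sqrt(5 + 4) + (237 - 1*(-193))*407 = sqrt(9) + (237 + 193)*407 = 3 + 430*407 = 3 + 175010 = 175013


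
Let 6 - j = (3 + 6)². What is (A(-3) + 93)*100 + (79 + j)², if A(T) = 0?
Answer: 9316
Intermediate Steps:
j = -75 (j = 6 - (3 + 6)² = 6 - 1*9² = 6 - 1*81 = 6 - 81 = -75)
(A(-3) + 93)*100 + (79 + j)² = (0 + 93)*100 + (79 - 75)² = 93*100 + 4² = 9300 + 16 = 9316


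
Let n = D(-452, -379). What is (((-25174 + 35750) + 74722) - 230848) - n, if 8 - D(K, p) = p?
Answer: -145937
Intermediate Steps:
D(K, p) = 8 - p
n = 387 (n = 8 - 1*(-379) = 8 + 379 = 387)
(((-25174 + 35750) + 74722) - 230848) - n = (((-25174 + 35750) + 74722) - 230848) - 1*387 = ((10576 + 74722) - 230848) - 387 = (85298 - 230848) - 387 = -145550 - 387 = -145937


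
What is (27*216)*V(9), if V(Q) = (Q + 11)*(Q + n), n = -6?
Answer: 349920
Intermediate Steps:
V(Q) = (-6 + Q)*(11 + Q) (V(Q) = (Q + 11)*(Q - 6) = (11 + Q)*(-6 + Q) = (-6 + Q)*(11 + Q))
(27*216)*V(9) = (27*216)*(-66 + 9**2 + 5*9) = 5832*(-66 + 81 + 45) = 5832*60 = 349920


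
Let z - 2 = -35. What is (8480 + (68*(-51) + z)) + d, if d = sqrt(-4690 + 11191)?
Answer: 4979 + sqrt(6501) ≈ 5059.6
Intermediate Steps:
z = -33 (z = 2 - 35 = -33)
d = sqrt(6501) ≈ 80.629
(8480 + (68*(-51) + z)) + d = (8480 + (68*(-51) - 33)) + sqrt(6501) = (8480 + (-3468 - 33)) + sqrt(6501) = (8480 - 3501) + sqrt(6501) = 4979 + sqrt(6501)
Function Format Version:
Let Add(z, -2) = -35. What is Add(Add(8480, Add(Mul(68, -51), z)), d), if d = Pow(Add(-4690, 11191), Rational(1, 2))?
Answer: Add(4979, Pow(6501, Rational(1, 2))) ≈ 5059.6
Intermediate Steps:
z = -33 (z = Add(2, -35) = -33)
d = Pow(6501, Rational(1, 2)) ≈ 80.629
Add(Add(8480, Add(Mul(68, -51), z)), d) = Add(Add(8480, Add(Mul(68, -51), -33)), Pow(6501, Rational(1, 2))) = Add(Add(8480, Add(-3468, -33)), Pow(6501, Rational(1, 2))) = Add(Add(8480, -3501), Pow(6501, Rational(1, 2))) = Add(4979, Pow(6501, Rational(1, 2)))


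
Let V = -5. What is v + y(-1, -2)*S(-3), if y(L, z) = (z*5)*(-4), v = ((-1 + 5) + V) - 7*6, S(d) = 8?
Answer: 277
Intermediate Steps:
v = -43 (v = ((-1 + 5) - 5) - 7*6 = (4 - 5) - 42 = -1 - 42 = -43)
y(L, z) = -20*z (y(L, z) = (5*z)*(-4) = -20*z)
v + y(-1, -2)*S(-3) = -43 - 20*(-2)*8 = -43 + 40*8 = -43 + 320 = 277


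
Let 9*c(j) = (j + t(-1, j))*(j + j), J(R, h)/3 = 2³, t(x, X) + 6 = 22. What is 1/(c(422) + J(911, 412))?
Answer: 3/123296 ≈ 2.4332e-5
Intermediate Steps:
t(x, X) = 16 (t(x, X) = -6 + 22 = 16)
J(R, h) = 24 (J(R, h) = 3*2³ = 3*8 = 24)
c(j) = 2*j*(16 + j)/9 (c(j) = ((j + 16)*(j + j))/9 = ((16 + j)*(2*j))/9 = (2*j*(16 + j))/9 = 2*j*(16 + j)/9)
1/(c(422) + J(911, 412)) = 1/((2/9)*422*(16 + 422) + 24) = 1/((2/9)*422*438 + 24) = 1/(123224/3 + 24) = 1/(123296/3) = 3/123296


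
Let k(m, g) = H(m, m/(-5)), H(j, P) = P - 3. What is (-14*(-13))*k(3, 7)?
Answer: -3276/5 ≈ -655.20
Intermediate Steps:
H(j, P) = -3 + P
k(m, g) = -3 - m/5 (k(m, g) = -3 + m/(-5) = -3 + m*(-⅕) = -3 - m/5)
(-14*(-13))*k(3, 7) = (-14*(-13))*(-3 - ⅕*3) = 182*(-3 - ⅗) = 182*(-18/5) = -3276/5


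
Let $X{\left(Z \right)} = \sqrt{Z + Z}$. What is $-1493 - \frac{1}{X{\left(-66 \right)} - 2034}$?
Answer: $- \frac{1029494825}{689548} + \frac{i \sqrt{33}}{2068644} \approx -1493.0 + 2.777 \cdot 10^{-6} i$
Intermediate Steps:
$X{\left(Z \right)} = \sqrt{2} \sqrt{Z}$ ($X{\left(Z \right)} = \sqrt{2 Z} = \sqrt{2} \sqrt{Z}$)
$-1493 - \frac{1}{X{\left(-66 \right)} - 2034} = -1493 - \frac{1}{\sqrt{2} \sqrt{-66} - 2034} = -1493 - \frac{1}{\sqrt{2} i \sqrt{66} - 2034} = -1493 - \frac{1}{2 i \sqrt{33} - 2034} = -1493 - \frac{1}{-2034 + 2 i \sqrt{33}}$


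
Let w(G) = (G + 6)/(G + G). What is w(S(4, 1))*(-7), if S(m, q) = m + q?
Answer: -77/10 ≈ -7.7000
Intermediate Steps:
w(G) = (6 + G)/(2*G) (w(G) = (6 + G)/((2*G)) = (6 + G)*(1/(2*G)) = (6 + G)/(2*G))
w(S(4, 1))*(-7) = ((6 + (4 + 1))/(2*(4 + 1)))*(-7) = ((1/2)*(6 + 5)/5)*(-7) = ((1/2)*(1/5)*11)*(-7) = (11/10)*(-7) = -77/10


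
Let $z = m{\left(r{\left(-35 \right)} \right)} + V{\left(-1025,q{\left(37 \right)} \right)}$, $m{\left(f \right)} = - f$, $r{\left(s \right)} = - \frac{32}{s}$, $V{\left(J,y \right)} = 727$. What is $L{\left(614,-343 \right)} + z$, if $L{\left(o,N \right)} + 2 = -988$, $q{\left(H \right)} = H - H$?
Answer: $- \frac{9237}{35} \approx -263.91$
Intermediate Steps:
$q{\left(H \right)} = 0$
$L{\left(o,N \right)} = -990$ ($L{\left(o,N \right)} = -2 - 988 = -990$)
$z = \frac{25413}{35}$ ($z = - \frac{-32}{-35} + 727 = - \frac{\left(-32\right) \left(-1\right)}{35} + 727 = \left(-1\right) \frac{32}{35} + 727 = - \frac{32}{35} + 727 = \frac{25413}{35} \approx 726.09$)
$L{\left(614,-343 \right)} + z = -990 + \frac{25413}{35} = - \frac{9237}{35}$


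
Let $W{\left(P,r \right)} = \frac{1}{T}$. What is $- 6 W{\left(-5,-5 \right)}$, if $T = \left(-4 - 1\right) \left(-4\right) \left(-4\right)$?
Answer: $\frac{3}{40} \approx 0.075$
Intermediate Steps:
$T = -80$ ($T = \left(-5\right) \left(-4\right) \left(-4\right) = 20 \left(-4\right) = -80$)
$W{\left(P,r \right)} = - \frac{1}{80}$ ($W{\left(P,r \right)} = \frac{1}{-80} = - \frac{1}{80}$)
$- 6 W{\left(-5,-5 \right)} = \left(-6\right) \left(- \frac{1}{80}\right) = \frac{3}{40}$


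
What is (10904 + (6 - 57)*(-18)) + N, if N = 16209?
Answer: 28031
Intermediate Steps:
(10904 + (6 - 57)*(-18)) + N = (10904 + (6 - 57)*(-18)) + 16209 = (10904 - 51*(-18)) + 16209 = (10904 + 918) + 16209 = 11822 + 16209 = 28031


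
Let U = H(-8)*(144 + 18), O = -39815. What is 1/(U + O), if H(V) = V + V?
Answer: -1/42407 ≈ -2.3581e-5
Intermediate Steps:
H(V) = 2*V
U = -2592 (U = (2*(-8))*(144 + 18) = -16*162 = -2592)
1/(U + O) = 1/(-2592 - 39815) = 1/(-42407) = -1/42407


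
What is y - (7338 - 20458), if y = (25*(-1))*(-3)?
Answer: 13195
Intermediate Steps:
y = 75 (y = -25*(-3) = 75)
y - (7338 - 20458) = 75 - (7338 - 20458) = 75 - 1*(-13120) = 75 + 13120 = 13195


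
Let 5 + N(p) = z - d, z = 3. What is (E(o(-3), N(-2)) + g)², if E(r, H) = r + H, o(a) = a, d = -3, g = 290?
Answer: 82944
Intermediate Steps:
N(p) = 1 (N(p) = -5 + (3 - 1*(-3)) = -5 + (3 + 3) = -5 + 6 = 1)
E(r, H) = H + r
(E(o(-3), N(-2)) + g)² = ((1 - 3) + 290)² = (-2 + 290)² = 288² = 82944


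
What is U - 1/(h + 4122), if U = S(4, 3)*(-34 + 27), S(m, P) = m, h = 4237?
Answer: -234053/8359 ≈ -28.000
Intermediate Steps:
U = -28 (U = 4*(-34 + 27) = 4*(-7) = -28)
U - 1/(h + 4122) = -28 - 1/(4237 + 4122) = -28 - 1/8359 = -234053/8359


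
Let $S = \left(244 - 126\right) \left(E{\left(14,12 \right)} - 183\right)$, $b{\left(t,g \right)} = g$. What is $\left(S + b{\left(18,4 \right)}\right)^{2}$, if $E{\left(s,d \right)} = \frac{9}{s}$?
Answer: $\frac{22680058801}{49} \approx 4.6286 \cdot 10^{8}$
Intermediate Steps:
$S = - \frac{150627}{7}$ ($S = \left(244 - 126\right) \left(\frac{9}{14} - 183\right) = 118 \left(9 \cdot \frac{1}{14} - 183\right) = 118 \left(\frac{9}{14} - 183\right) = 118 \left(- \frac{2553}{14}\right) = - \frac{150627}{7} \approx -21518.0$)
$\left(S + b{\left(18,4 \right)}\right)^{2} = \left(- \frac{150627}{7} + 4\right)^{2} = \left(- \frac{150599}{7}\right)^{2} = \frac{22680058801}{49}$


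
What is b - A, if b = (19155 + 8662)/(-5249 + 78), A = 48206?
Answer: -249301043/5171 ≈ -48211.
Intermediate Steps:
b = -27817/5171 (b = 27817/(-5171) = 27817*(-1/5171) = -27817/5171 ≈ -5.3794)
b - A = -27817/5171 - 1*48206 = -27817/5171 - 48206 = -249301043/5171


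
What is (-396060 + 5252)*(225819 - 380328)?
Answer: 60383353272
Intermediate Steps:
(-396060 + 5252)*(225819 - 380328) = -390808*(-154509) = 60383353272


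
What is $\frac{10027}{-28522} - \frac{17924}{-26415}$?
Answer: $\frac{246365123}{753408630} \approx 0.327$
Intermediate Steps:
$\frac{10027}{-28522} - \frac{17924}{-26415} = 10027 \left(- \frac{1}{28522}\right) - - \frac{17924}{26415} = - \frac{10027}{28522} + \frac{17924}{26415} = \frac{246365123}{753408630}$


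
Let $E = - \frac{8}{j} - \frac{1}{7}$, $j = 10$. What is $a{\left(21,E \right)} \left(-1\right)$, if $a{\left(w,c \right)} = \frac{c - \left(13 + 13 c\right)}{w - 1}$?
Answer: $\frac{59}{700} \approx 0.084286$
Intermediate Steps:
$E = - \frac{33}{35}$ ($E = - \frac{8}{10} - \frac{1}{7} = \left(-8\right) \frac{1}{10} - \frac{1}{7} = - \frac{4}{5} - \frac{1}{7} = - \frac{33}{35} \approx -0.94286$)
$a{\left(w,c \right)} = \frac{-13 - 12 c}{-1 + w}$ ($a{\left(w,c \right)} = \frac{c - \left(13 + 13 c\right)}{-1 + w} = \frac{-13 - 12 c}{-1 + w}$)
$a{\left(21,E \right)} \left(-1\right) = \frac{-13 - - \frac{396}{35}}{-1 + 21} \left(-1\right) = \frac{-13 + \frac{396}{35}}{20} \left(-1\right) = \frac{1}{20} \left(- \frac{59}{35}\right) \left(-1\right) = \left(- \frac{59}{700}\right) \left(-1\right) = \frac{59}{700}$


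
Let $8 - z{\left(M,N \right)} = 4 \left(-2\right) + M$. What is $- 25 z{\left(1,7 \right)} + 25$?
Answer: $-350$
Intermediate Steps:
$z{\left(M,N \right)} = 16 - M$ ($z{\left(M,N \right)} = 8 - \left(4 \left(-2\right) + M\right) = 8 - \left(-8 + M\right) = 16 - M$)
$- 25 z{\left(1,7 \right)} + 25 = - 25 \left(16 - 1\right) + 25 = \left(-25\right) 15 + 25 = -375 + 25 = -350$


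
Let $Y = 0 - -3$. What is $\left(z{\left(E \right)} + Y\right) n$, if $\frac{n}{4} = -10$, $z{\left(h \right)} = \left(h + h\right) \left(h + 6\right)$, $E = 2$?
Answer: $-1400$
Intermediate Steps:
$Y = 3$ ($Y = 0 + 3 = 3$)
$z{\left(h \right)} = 2 h \left(6 + h\right)$
$n = -40$ ($n = 4 \left(-10\right) = -40$)
$\left(z{\left(E \right)} + Y\right) n = \left(2 \cdot 2 \left(6 + 2\right) + 3\right) \left(-40\right) = \left(2 \cdot 2 \cdot 8 + 3\right) \left(-40\right) = \left(32 + 3\right) \left(-40\right) = 35 \left(-40\right) = -1400$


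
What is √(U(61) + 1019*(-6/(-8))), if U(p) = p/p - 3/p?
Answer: √11389249/122 ≈ 27.662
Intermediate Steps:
U(p) = 1 - 3/p
√(U(61) + 1019*(-6/(-8))) = √((-3 + 61)/61 + 1019*(-6/(-8))) = √((1/61)*58 + 1019*(-6*(-⅛))) = √(58/61 + 1019*(¾)) = √(58/61 + 3057/4) = √(186709/244) = √11389249/122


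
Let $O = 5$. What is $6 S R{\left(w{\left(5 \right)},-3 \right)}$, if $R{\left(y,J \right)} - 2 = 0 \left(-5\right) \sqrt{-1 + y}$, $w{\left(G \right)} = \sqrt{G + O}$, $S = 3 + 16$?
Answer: $228$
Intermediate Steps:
$S = 19$
$w{\left(G \right)} = \sqrt{5 + G}$ ($w{\left(G \right)} = \sqrt{G + 5} = \sqrt{5 + G}$)
$R{\left(y,J \right)} = 2$ ($R{\left(y,J \right)} = 2 + 0 \left(-5\right) \sqrt{-1 + y} = 2 + 0 \sqrt{-1 + y} = 2 + 0 = 2$)
$6 S R{\left(w{\left(5 \right)},-3 \right)} = 6 \cdot 19 \cdot 2 = 114 \cdot 2 = 228$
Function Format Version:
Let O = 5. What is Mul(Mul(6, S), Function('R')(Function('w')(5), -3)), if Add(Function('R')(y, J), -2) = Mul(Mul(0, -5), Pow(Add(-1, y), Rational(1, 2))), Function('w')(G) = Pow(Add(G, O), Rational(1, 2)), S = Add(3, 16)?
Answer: 228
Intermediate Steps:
S = 19
Function('w')(G) = Pow(Add(5, G), Rational(1, 2)) (Function('w')(G) = Pow(Add(G, 5), Rational(1, 2)) = Pow(Add(5, G), Rational(1, 2)))
Function('R')(y, J) = 2 (Function('R')(y, J) = Add(2, Mul(Mul(0, -5), Pow(Add(-1, y), Rational(1, 2)))) = Add(2, Mul(0, Pow(Add(-1, y), Rational(1, 2)))) = Add(2, 0) = 2)
Mul(Mul(6, S), Function('R')(Function('w')(5), -3)) = Mul(Mul(6, 19), 2) = Mul(114, 2) = 228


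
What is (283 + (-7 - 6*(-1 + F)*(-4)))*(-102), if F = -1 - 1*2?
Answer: -18360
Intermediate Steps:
F = -3 (F = -1 - 2 = -3)
(283 + (-7 - 6*(-1 + F)*(-4)))*(-102) = (283 + (-7 - 6*(-1 - 3)*(-4)))*(-102) = (283 + (-7 - (-24)*(-4)))*(-102) = (283 + (-7 - 6*16))*(-102) = (283 + (-7 - 96))*(-102) = (283 - 103)*(-102) = 180*(-102) = -18360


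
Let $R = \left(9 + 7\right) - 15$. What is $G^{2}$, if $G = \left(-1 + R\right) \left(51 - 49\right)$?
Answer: $0$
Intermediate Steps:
$R = 1$ ($R = 16 - 15 = 1$)
$G = 0$ ($G = \left(-1 + 1\right) \left(51 - 49\right) = 0 \cdot 2 = 0$)
$G^{2} = 0^{2} = 0$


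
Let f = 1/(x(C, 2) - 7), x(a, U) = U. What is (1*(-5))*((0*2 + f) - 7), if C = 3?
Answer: 36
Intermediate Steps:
f = -1/5 (f = 1/(2 - 7) = 1/(-5) = -1/5 ≈ -0.20000)
(1*(-5))*((0*2 + f) - 7) = (1*(-5))*((0*2 - 1/5) - 7) = -5*((0 - 1/5) - 7) = -5*(-1/5 - 7) = -5*(-36/5) = 36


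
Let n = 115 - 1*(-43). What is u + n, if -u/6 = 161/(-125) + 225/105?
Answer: 133762/875 ≈ 152.87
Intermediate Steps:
n = 158 (n = 115 + 43 = 158)
u = -4488/875 (u = -6*(161/(-125) + 225/105) = -6*(161*(-1/125) + 225*(1/105)) = -6*(-161/125 + 15/7) = -6*748/875 = -4488/875 ≈ -5.1291)
u + n = -4488/875 + 158 = 133762/875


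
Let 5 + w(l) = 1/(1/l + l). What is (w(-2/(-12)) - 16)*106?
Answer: -81726/37 ≈ -2208.8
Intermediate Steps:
w(l) = -5 + 1/(l + 1/l) (w(l) = -5 + 1/(1/l + l) = -5 + 1/(l + 1/l))
(w(-2/(-12)) - 16)*106 = ((-5 - 2/(-12) - 5*(-2/(-12))²)/(1 + (-2/(-12))²) - 16)*106 = ((-5 - 2*(-1/12) - 5*(-2*(-1/12))²)/(1 + (-2*(-1/12))²) - 16)*106 = ((-5 + ⅙ - 5*(⅙)²)/(1 + (⅙)²) - 16)*106 = ((-5 + ⅙ - 5*1/36)/(1 + 1/36) - 16)*106 = ((-5 + ⅙ - 5/36)/(37/36) - 16)*106 = ((36/37)*(-179/36) - 16)*106 = (-179/37 - 16)*106 = -771/37*106 = -81726/37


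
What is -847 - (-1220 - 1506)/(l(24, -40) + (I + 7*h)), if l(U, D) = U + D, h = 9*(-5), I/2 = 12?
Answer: -262755/307 ≈ -855.88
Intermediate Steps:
I = 24 (I = 2*12 = 24)
h = -45
l(U, D) = D + U
-847 - (-1220 - 1506)/(l(24, -40) + (I + 7*h)) = -847 - (-1220 - 1506)/((-40 + 24) + (24 + 7*(-45))) = -847 - (-2726)/(-16 + (24 - 315)) = -847 - (-2726)/(-16 - 291) = -847 - (-2726)/(-307) = -847 - (-2726)*(-1)/307 = -847 - 1*2726/307 = -847 - 2726/307 = -262755/307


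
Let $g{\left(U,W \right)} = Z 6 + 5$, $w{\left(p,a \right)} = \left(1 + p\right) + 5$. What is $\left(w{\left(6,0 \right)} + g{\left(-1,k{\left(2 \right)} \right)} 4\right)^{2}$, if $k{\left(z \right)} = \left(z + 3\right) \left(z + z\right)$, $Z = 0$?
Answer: $1024$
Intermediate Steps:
$w{\left(p,a \right)} = 6 + p$
$k{\left(z \right)} = 2 z \left(3 + z\right)$ ($k{\left(z \right)} = \left(3 + z\right) 2 z = 2 z \left(3 + z\right)$)
$g{\left(U,W \right)} = 5$ ($g{\left(U,W \right)} = 0 \cdot 6 + 5 = 0 + 5 = 5$)
$\left(w{\left(6,0 \right)} + g{\left(-1,k{\left(2 \right)} \right)} 4\right)^{2} = \left(\left(6 + 6\right) + 5 \cdot 4\right)^{2} = \left(12 + 20\right)^{2} = 32^{2} = 1024$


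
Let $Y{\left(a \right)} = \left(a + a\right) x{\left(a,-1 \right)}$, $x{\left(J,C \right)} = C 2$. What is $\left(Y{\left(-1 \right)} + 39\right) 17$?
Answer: $731$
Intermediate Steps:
$x{\left(J,C \right)} = 2 C$
$Y{\left(a \right)} = - 4 a$ ($Y{\left(a \right)} = \left(a + a\right) 2 \left(-1\right) = 2 a \left(-2\right) = - 4 a$)
$\left(Y{\left(-1 \right)} + 39\right) 17 = \left(\left(-4\right) \left(-1\right) + 39\right) 17 = \left(4 + 39\right) 17 = 43 \cdot 17 = 731$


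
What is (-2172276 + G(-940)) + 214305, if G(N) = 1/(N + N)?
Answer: -3680985481/1880 ≈ -1.9580e+6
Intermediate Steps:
G(N) = 1/(2*N)
(-2172276 + G(-940)) + 214305 = (-2172276 + (½)/(-940)) + 214305 = (-2172276 + (½)*(-1/940)) + 214305 = (-2172276 - 1/1880) + 214305 = -4083878881/1880 + 214305 = -3680985481/1880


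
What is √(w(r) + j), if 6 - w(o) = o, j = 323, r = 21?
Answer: 2*√77 ≈ 17.550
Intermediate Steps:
w(o) = 6 - o
√(w(r) + j) = √((6 - 1*21) + 323) = √((6 - 21) + 323) = √(-15 + 323) = √308 = 2*√77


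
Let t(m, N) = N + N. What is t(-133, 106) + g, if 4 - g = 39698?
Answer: -39482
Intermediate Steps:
g = -39694 (g = 4 - 1*39698 = 4 - 39698 = -39694)
t(m, N) = 2*N
t(-133, 106) + g = 2*106 - 39694 = 212 - 39694 = -39482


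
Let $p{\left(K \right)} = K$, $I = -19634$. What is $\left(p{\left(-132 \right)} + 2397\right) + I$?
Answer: $-17369$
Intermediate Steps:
$\left(p{\left(-132 \right)} + 2397\right) + I = \left(-132 + 2397\right) - 19634 = 2265 - 19634 = -17369$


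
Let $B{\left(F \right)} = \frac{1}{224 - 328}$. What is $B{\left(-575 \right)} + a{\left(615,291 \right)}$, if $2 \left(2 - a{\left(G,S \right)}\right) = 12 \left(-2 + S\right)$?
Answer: $- \frac{180129}{104} \approx -1732.0$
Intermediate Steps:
$a{\left(G,S \right)} = 14 - 6 S$ ($a{\left(G,S \right)} = 2 - \frac{12 \left(-2 + S\right)}{2} = 2 - \frac{-24 + 12 S}{2} = 2 - \left(-12 + 6 S\right) = 14 - 6 S$)
$B{\left(F \right)} = - \frac{1}{104}$ ($B{\left(F \right)} = \frac{1}{-104} = - \frac{1}{104}$)
$B{\left(-575 \right)} + a{\left(615,291 \right)} = - \frac{1}{104} + \left(14 - 1746\right) = - \frac{1}{104} - 1732 = - \frac{180129}{104}$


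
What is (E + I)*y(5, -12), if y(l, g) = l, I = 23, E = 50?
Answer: 365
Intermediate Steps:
(E + I)*y(5, -12) = (50 + 23)*5 = 73*5 = 365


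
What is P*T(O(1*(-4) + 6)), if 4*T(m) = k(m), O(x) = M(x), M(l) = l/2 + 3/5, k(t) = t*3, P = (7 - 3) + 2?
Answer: 36/5 ≈ 7.2000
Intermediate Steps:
P = 6 (P = 4 + 2 = 6)
k(t) = 3*t
M(l) = 3/5 + l/2 (M(l) = l*(1/2) + 3*(1/5) = l/2 + 3/5 = 3/5 + l/2)
O(x) = 3/5 + x/2
T(m) = 3*m/4 (T(m) = (3*m)/4 = 3*m/4)
P*T(O(1*(-4) + 6)) = 6*(3*(3/5 + (1*(-4) + 6)/2)/4) = 6*(3*(3/5 + (-4 + 6)/2)/4) = 6*(3*(3/5 + (1/2)*2)/4) = 6*(3*(3/5 + 1)/4) = 6*((3/4)*(8/5)) = 6*(6/5) = 36/5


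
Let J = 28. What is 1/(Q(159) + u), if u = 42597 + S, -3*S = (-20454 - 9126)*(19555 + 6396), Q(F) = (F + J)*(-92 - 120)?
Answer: 1/255879813 ≈ 3.9081e-9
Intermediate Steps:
Q(F) = -5936 - 212*F (Q(F) = (F + 28)*(-92 - 120) = (28 + F)*(-212) = -5936 - 212*F)
S = 255876860 (S = -(-20454 - 9126)*(19555 + 6396)/3 = -(-9860)*25951 = -⅓*(-767630580) = 255876860)
u = 255919457 (u = 42597 + 255876860 = 255919457)
1/(Q(159) + u) = 1/((-5936 - 212*159) + 255919457) = 1/((-5936 - 33708) + 255919457) = 1/(-39644 + 255919457) = 1/255879813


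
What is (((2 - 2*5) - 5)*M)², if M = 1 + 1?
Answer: 676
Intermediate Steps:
M = 2
(((2 - 2*5) - 5)*M)² = (((2 - 2*5) - 5)*2)² = (((2 - 1*10) - 5)*2)² = (((2 - 10) - 5)*2)² = ((-8 - 5)*2)² = (-13*2)² = (-26)² = 676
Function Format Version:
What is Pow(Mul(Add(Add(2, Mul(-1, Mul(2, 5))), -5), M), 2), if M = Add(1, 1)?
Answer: 676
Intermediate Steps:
M = 2
Pow(Mul(Add(Add(2, Mul(-1, Mul(2, 5))), -5), M), 2) = Pow(Mul(Add(Add(2, Mul(-1, Mul(2, 5))), -5), 2), 2) = Pow(Mul(Add(Add(2, Mul(-1, 10)), -5), 2), 2) = Pow(Mul(Add(Add(2, -10), -5), 2), 2) = Pow(Mul(Add(-8, -5), 2), 2) = Pow(Mul(-13, 2), 2) = Pow(-26, 2) = 676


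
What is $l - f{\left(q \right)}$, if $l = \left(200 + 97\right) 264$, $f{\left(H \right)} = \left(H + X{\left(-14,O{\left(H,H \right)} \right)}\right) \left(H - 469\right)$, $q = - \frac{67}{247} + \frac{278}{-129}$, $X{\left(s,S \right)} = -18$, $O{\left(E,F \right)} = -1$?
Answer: $\frac{69827433145544}{1015250769} \approx 68779.0$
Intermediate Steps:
$q = - \frac{77309}{31863}$ ($q = \left(-67\right) \frac{1}{247} + 278 \left(- \frac{1}{129}\right) = - \frac{67}{247} - \frac{278}{129} = - \frac{77309}{31863} \approx -2.4263$)
$f{\left(H \right)} = \left(-469 + H\right) \left(-18 + H\right)$ ($f{\left(H \right)} = \left(H - 18\right) \left(H - 469\right) = \left(-18 + H\right) \left(-469 + H\right) = \left(-469 + H\right) \left(-18 + H\right)$)
$l = 78408$ ($l = 297 \cdot 264 = 78408$)
$l - f{\left(q \right)} = 78408 - \left(8442 + \left(- \frac{77309}{31863}\right)^{2} - - \frac{37649483}{31863}\right) = 78408 - \left(8442 + \frac{5976681481}{1015250769} + \frac{37649483}{31863}\right) = 78408 - \frac{9776349150208}{1015250769} = \frac{69827433145544}{1015250769}$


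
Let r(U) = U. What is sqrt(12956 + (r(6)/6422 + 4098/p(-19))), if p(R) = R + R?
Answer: sqrt(783853322)/247 ≈ 113.35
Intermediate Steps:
p(R) = 2*R
sqrt(12956 + (r(6)/6422 + 4098/p(-19))) = sqrt(12956 + (6/6422 + 4098/((2*(-19))))) = sqrt(12956 + (6*(1/6422) + 4098/(-38))) = sqrt(12956 + (3/3211 + 4098*(-1/38))) = sqrt(12956 + (3/3211 - 2049/19)) = sqrt(12956 - 346278/3211) = sqrt(41255438/3211) = sqrt(783853322)/247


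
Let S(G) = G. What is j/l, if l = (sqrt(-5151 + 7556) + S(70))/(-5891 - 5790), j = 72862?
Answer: -11915414308/499 + 851101022*sqrt(2405)/2495 ≈ -7.1497e+6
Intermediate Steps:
l = -70/11681 - sqrt(2405)/11681 (l = (sqrt(-5151 + 7556) + 70)/(-5891 - 5790) = (sqrt(2405) + 70)/(-11681) = (70 + sqrt(2405))*(-1/11681) = -70/11681 - sqrt(2405)/11681 ≈ -0.010191)
j/l = 72862/(-70/11681 - sqrt(2405)/11681)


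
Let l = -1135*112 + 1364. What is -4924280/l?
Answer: 1231070/31439 ≈ 39.157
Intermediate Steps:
l = -125756 (l = -127120 + 1364 = -125756)
-4924280/l = -4924280/(-125756) = -4924280*(-1/125756) = 1231070/31439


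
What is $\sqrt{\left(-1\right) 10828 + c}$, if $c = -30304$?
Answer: $2 i \sqrt{10283} \approx 202.81 i$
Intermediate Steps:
$\sqrt{\left(-1\right) 10828 + c} = \sqrt{\left(-1\right) 10828 - 30304} = \sqrt{-10828 - 30304} = \sqrt{-41132} = 2 i \sqrt{10283}$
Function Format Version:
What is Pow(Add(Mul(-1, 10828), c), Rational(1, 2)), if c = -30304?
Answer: Mul(2, I, Pow(10283, Rational(1, 2))) ≈ Mul(202.81, I)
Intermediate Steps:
Pow(Add(Mul(-1, 10828), c), Rational(1, 2)) = Pow(Add(Mul(-1, 10828), -30304), Rational(1, 2)) = Pow(Add(-10828, -30304), Rational(1, 2)) = Pow(-41132, Rational(1, 2)) = Mul(2, I, Pow(10283, Rational(1, 2)))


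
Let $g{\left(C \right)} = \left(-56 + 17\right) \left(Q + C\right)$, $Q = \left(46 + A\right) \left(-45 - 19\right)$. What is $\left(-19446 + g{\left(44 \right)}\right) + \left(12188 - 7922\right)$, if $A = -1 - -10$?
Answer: $120384$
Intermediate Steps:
$A = 9$ ($A = -1 + 10 = 9$)
$Q = -3520$ ($Q = \left(46 + 9\right) \left(-45 - 19\right) = 55 \left(-64\right) = -3520$)
$g{\left(C \right)} = 137280 - 39 C$ ($g{\left(C \right)} = \left(-56 + 17\right) \left(-3520 + C\right) = - 39 \left(-3520 + C\right) = 137280 - 39 C$)
$\left(-19446 + g{\left(44 \right)}\right) + \left(12188 - 7922\right) = \left(-19446 + \left(137280 - 1716\right)\right) + \left(12188 - 7922\right) = \left(-19446 + 135564\right) + 4266 = 116118 + 4266 = 120384$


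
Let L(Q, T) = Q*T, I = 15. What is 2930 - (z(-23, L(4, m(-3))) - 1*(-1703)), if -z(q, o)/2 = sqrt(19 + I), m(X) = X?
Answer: 1227 + 2*sqrt(34) ≈ 1238.7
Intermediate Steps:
z(q, o) = -2*sqrt(34) (z(q, o) = -2*sqrt(19 + 15) = -2*sqrt(34))
2930 - (z(-23, L(4, m(-3))) - 1*(-1703)) = 2930 - (-2*sqrt(34) - 1*(-1703)) = 2930 - (-2*sqrt(34) + 1703) = 2930 - (1703 - 2*sqrt(34)) = 2930 + (-1703 + 2*sqrt(34)) = 1227 + 2*sqrt(34)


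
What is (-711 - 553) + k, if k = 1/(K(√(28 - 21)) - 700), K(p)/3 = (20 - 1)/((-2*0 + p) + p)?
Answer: -17337992864/13716751 - 114*√7/13716751 ≈ -1264.0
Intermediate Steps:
K(p) = 57/(2*p) (K(p) = 3*((20 - 1)/((-2*0 + p) + p)) = 3*(19/((0 + p) + p)) = 3*(19/(p + p)) = 3*(19/((2*p))) = 3*(19*(1/(2*p))) = 3*(19/(2*p)) = 57/(2*p))
k = 1/(-700 + 57*√7/14) (k = 1/(57/(2*(√(28 - 21))) - 700) = 1/(57/(2*(√7)) - 700) = 1/(57*(√7/7)/2 - 700) = 1/(57*√7/14 - 700) = 1/(-700 + 57*√7/14) ≈ -0.0014509)
(-711 - 553) + k = (-711 - 553) + (-19600/13716751 - 114*√7/13716751) = -1264 + (-19600/13716751 - 114*√7/13716751) = -17337992864/13716751 - 114*√7/13716751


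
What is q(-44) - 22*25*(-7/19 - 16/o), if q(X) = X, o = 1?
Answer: 170214/19 ≈ 8958.6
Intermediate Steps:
q(-44) - 22*25*(-7/19 - 16/o) = -44 - 22*25*(-7/19 - 16/1) = -44 - 550*(-7*1/19 - 16*1) = -44 - 550*(-7/19 - 16) = -44 - 550*(-311)/19 = -44 - 1*(-171050/19) = -44 + 171050/19 = 170214/19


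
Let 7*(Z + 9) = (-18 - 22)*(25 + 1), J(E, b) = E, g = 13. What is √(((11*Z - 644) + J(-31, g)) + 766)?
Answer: 2*I*√20118/7 ≈ 40.525*I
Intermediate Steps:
Z = -1103/7 (Z = -9 + ((-18 - 22)*(25 + 1))/7 = -9 + (-40*26)/7 = -9 + (⅐)*(-1040) = -9 - 1040/7 = -1103/7 ≈ -157.57)
√(((11*Z - 644) + J(-31, g)) + 766) = √(((11*(-1103/7) - 644) - 31) + 766) = √(((-12133/7 - 644) - 31) + 766) = √((-16641/7 - 31) + 766) = √(-16858/7 + 766) = √(-11496/7) = 2*I*√20118/7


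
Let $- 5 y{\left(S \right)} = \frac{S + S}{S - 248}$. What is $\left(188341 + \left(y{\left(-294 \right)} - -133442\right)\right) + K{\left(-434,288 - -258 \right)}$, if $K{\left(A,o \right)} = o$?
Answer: $\frac{436755501}{1355} \approx 3.2233 \cdot 10^{5}$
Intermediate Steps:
$y{\left(S \right)} = - \frac{2 S}{5 \left(-248 + S\right)}$ ($y{\left(S \right)} = - \frac{\left(S + S\right) \frac{1}{S - 248}}{5} = - \frac{2 S \frac{1}{-248 + S}}{5} = - \frac{2 S}{5 \left(-248 + S\right)}$)
$\left(188341 + \left(y{\left(-294 \right)} - -133442\right)\right) + K{\left(-434,288 - -258 \right)} = \left(188341 - \left(-133442 - \frac{588}{-1240 + 5 \left(-294\right)}\right)\right) + \left(288 - -258\right) = \left(188341 + \left(\left(-2\right) \left(-294\right) \frac{1}{-1240 - 1470} + 133442\right)\right) + \left(288 + 258\right) = \left(188341 + \left(\left(-2\right) \left(-294\right) \frac{1}{-2710} + 133442\right)\right) + 546 = \left(188341 + \left(\left(-2\right) \left(-294\right) \left(- \frac{1}{2710}\right) + 133442\right)\right) + 546 = \left(188341 + \left(- \frac{294}{1355} + 133442\right)\right) + 546 = \left(188341 + \frac{180813616}{1355}\right) + 546 = \frac{436015671}{1355} + 546 = \frac{436755501}{1355}$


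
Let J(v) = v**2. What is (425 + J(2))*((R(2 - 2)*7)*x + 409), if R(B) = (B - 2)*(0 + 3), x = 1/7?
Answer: 172887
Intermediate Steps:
x = 1/7 ≈ 0.14286
R(B) = -6 + 3*B (R(B) = (-2 + B)*3 = -6 + 3*B)
(425 + J(2))*((R(2 - 2)*7)*x + 409) = (425 + 2**2)*(((-6 + 3*(2 - 2))*7)*(1/7) + 409) = (425 + 4)*(((-6 + 3*0)*7)*(1/7) + 409) = 429*(((-6 + 0)*7)*(1/7) + 409) = 429*(-6*7*(1/7) + 409) = 429*(-42*1/7 + 409) = 429*(-6 + 409) = 429*403 = 172887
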